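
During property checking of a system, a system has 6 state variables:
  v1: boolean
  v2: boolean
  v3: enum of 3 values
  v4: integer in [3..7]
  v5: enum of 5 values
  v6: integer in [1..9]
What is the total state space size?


State space = product of domain sizes of all variables.
Domain sizes:
  v1 (boolean): 2
  v2 (boolean): 2
  v3 (enum of 3 values): 3
  v4 (integer in [3..7]): 5
  v5 (enum of 5 values): 5
  v6 (integer in [1..9]): 9
Product = 2 * 2 * 3 * 5 * 5 * 9 = 2700

2700


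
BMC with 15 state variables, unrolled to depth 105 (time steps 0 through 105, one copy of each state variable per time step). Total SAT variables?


BMC unrolls to depth k, creating one copy of each state var for steps 0..k.
Step count = 105 + 1 = 106 (steps 0 through 105)
Vars per step = 15
Total = 15 * 106 = 1590

1590


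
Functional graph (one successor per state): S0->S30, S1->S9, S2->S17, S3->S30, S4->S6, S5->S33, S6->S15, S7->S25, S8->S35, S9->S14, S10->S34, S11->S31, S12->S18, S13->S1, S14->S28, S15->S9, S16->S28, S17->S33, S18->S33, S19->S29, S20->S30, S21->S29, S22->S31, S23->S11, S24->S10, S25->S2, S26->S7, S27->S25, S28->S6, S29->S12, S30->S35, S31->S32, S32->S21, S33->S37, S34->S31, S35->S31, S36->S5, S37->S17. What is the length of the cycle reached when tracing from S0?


Trace from S0 until a state repeats:
  S0 -> S30 -> S35 -> S31 -> S32 -> S21 -> S29 -> S12 -> S18 -> S33 -> S37 -> S17 -> S33
S33 first seen at step 9, revisited at step 12.
Cycle length = 12 - 9 = 3

3


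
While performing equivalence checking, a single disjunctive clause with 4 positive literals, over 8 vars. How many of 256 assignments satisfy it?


Step 1: Total=2^8=256
Step 2: Unsat when all 4 false: 2^4=16
Step 3: Sat=256-16=240

240


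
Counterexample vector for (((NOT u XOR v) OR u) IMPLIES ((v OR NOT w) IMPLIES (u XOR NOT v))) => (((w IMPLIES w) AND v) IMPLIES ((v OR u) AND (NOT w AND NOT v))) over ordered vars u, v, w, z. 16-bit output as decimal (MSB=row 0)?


F1 = (((NOT u XOR v) OR u) IMPLIES ((v OR NOT w) IMPLIES (u XOR NOT v)))
F2 = (((w IMPLIES w) AND v) IMPLIES ((v OR u) AND (NOT w AND NOT v)))
Counterexample to F1=>F2 is where F1=1 and F2=0.
Evaluate each row (bits = u,v,w,z, MSB first):
  row 0 [0000]: F1=1 F2=1 -> F1&~F2 -> 0
  row 1 [0001]: F1=1 F2=1 -> F1&~F2 -> 0
  row 2 [0010]: F1=1 F2=1 -> F1&~F2 -> 0
  row 3 [0011]: F1=1 F2=1 -> F1&~F2 -> 0
  row 4 [0100]: F1=1 F2=0 -> F1&~F2 -> 1
  row 5 [0101]: F1=1 F2=0 -> F1&~F2 -> 1
  row 6 [0110]: F1=1 F2=0 -> F1&~F2 -> 1
  row 7 [0111]: F1=1 F2=0 -> F1&~F2 -> 1
  row 8 [1000]: F1=0 F2=1 -> F1&~F2 -> 0
  row 9 [1001]: F1=0 F2=1 -> F1&~F2 -> 0
  row 10 [1010]: F1=1 F2=1 -> F1&~F2 -> 0
  row 11 [1011]: F1=1 F2=1 -> F1&~F2 -> 0
  row 12 [1100]: F1=1 F2=0 -> F1&~F2 -> 1
  row 13 [1101]: F1=1 F2=0 -> F1&~F2 -> 1
  row 14 [1110]: F1=1 F2=0 -> F1&~F2 -> 1
  row 15 [1111]: F1=1 F2=0 -> F1&~F2 -> 1
Full result column, 4 rows per line (u,v fixed per line; w,z runs 00..11 left to right):
  rows 0-3 [u,v=00]: 0000  = hex 0
  rows 4-7 [u,v=01]: 1111  = hex F
  rows 8-11 [u,v=10]: 0000  = hex 0
  rows 12-15 [u,v=11]: 1111  = hex F
Counterexample vector (row 0 .. row 15) = 0000111100001111
Output column grouped in 4s = 0000 1111 0000 1111 = 0x0F0F
Convert to decimal digit by digit (value = value*16 + digit):
  0 -> 0
  0*16 + 15 (F) = 15
  15*16 + 0 = 240
  240*16 + 15 (F) = 3855
Decimal = 3855

3855


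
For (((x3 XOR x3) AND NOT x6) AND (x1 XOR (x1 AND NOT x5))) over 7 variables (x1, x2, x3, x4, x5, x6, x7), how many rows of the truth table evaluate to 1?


Formula: (((x3 XOR x3) AND NOT x6) AND (x1 XOR (x1 AND NOT x5))) over 7 vars (128 rows)
Evaluate each row (x1, x2, x3, x4, x5, x6, x7 as bits, MSB first):
  row 0 [0000000]: (((0 XOR 0) AND NOT 0) AND (0 XOR (0 AND NOT 0))) -> 0
  row 1 [0000001]: (((0 XOR 0) AND NOT 0) AND (0 XOR (0 AND NOT 0))) -> 0
  row 2 [0000010]: (((0 XOR 0) AND NOT 1) AND (0 XOR (0 AND NOT 0))) -> 0
  row 3 [0000011]: (((0 XOR 0) AND NOT 1) AND (0 XOR (0 AND NOT 0))) -> 0
  row 4 [0000100]: (((0 XOR 0) AND NOT 0) AND (0 XOR (0 AND NOT 1))) -> 0
  (every remaining row is evaluated the same way; all 128 results are listed next)
Full result column, 8 rows per line (x1,x2,x3,x4 fixed per line; x5,x6,x7 runs 000..111 left to right):
  rows 0-7 [x1,x2,x3,x4=0000]: 00000000  (ones: 0)
  rows 8-15 [x1,x2,x3,x4=0001]: 00000000  (ones: 0)
  rows 16-23 [x1,x2,x3,x4=0010]: 00000000  (ones: 0)
  rows 24-31 [x1,x2,x3,x4=0011]: 00000000  (ones: 0)
  rows 32-39 [x1,x2,x3,x4=0100]: 00000000  (ones: 0)
  rows 40-47 [x1,x2,x3,x4=0101]: 00000000  (ones: 0)
  rows 48-55 [x1,x2,x3,x4=0110]: 00000000  (ones: 0)
  rows 56-63 [x1,x2,x3,x4=0111]: 00000000  (ones: 0)
  rows 64-71 [x1,x2,x3,x4=1000]: 00000000  (ones: 0)
  rows 72-79 [x1,x2,x3,x4=1001]: 00000000  (ones: 0)
  rows 80-87 [x1,x2,x3,x4=1010]: 00000000  (ones: 0)
  rows 88-95 [x1,x2,x3,x4=1011]: 00000000  (ones: 0)
  rows 96-103 [x1,x2,x3,x4=1100]: 00000000  (ones: 0)
  rows 104-111 [x1,x2,x3,x4=1101]: 00000000  (ones: 0)
  rows 112-119 [x1,x2,x3,x4=1110]: 00000000  (ones: 0)
  rows 120-127 [x1,x2,x3,x4=1111]: 00000000  (ones: 0)
Count of 1-rows = 0+0+0+0+0+0+0+0+0+0+0+0+0+0+0+0 = 0

0


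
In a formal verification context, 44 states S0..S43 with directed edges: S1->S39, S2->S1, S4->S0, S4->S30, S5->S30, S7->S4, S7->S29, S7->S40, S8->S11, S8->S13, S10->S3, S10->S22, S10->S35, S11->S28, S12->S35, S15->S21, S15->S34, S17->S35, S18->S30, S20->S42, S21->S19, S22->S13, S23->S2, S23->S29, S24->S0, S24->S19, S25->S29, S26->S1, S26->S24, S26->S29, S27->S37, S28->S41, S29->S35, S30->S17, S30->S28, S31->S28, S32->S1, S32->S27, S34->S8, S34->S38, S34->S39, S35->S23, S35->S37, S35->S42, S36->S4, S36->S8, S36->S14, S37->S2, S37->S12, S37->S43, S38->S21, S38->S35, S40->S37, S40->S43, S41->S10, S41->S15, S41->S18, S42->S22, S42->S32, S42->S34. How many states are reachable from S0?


BFS from S0:
  layer 0: {S0}
Reachable set: {S0}
Count = 1

1


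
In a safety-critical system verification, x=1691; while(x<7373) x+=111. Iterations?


Step 1: x goes from 1691 toward 7373 by 111; the body runs while x<7373, so iterations = ceil((bound-start)/step)
Step 2: Distance=5682
Step 3: ceil(5682/111)=52

52


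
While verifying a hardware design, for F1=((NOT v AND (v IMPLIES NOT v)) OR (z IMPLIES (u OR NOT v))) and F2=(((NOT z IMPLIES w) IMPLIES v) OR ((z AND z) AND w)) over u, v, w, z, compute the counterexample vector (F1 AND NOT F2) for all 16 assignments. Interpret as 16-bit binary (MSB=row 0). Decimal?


F1 = ((NOT v AND (v IMPLIES NOT v)) OR (z IMPLIES (u OR NOT v)))
F2 = (((NOT z IMPLIES w) IMPLIES v) OR ((z AND z) AND w))
Counterexample to F1=>F2 is where F1=1 and F2=0.
Evaluate each row (bits = u,v,w,z, MSB first):
  row 0 [0000]: F1=1 F2=1 -> F1&~F2 -> 0
  row 1 [0001]: F1=1 F2=0 -> F1&~F2 -> 1
  row 2 [0010]: F1=1 F2=0 -> F1&~F2 -> 1
  row 3 [0011]: F1=1 F2=1 -> F1&~F2 -> 0
  row 4 [0100]: F1=1 F2=1 -> F1&~F2 -> 0
  row 5 [0101]: F1=0 F2=1 -> F1&~F2 -> 0
  row 6 [0110]: F1=1 F2=1 -> F1&~F2 -> 0
  row 7 [0111]: F1=0 F2=1 -> F1&~F2 -> 0
  row 8 [1000]: F1=1 F2=1 -> F1&~F2 -> 0
  row 9 [1001]: F1=1 F2=0 -> F1&~F2 -> 1
  row 10 [1010]: F1=1 F2=0 -> F1&~F2 -> 1
  row 11 [1011]: F1=1 F2=1 -> F1&~F2 -> 0
  row 12 [1100]: F1=1 F2=1 -> F1&~F2 -> 0
  row 13 [1101]: F1=1 F2=1 -> F1&~F2 -> 0
  row 14 [1110]: F1=1 F2=1 -> F1&~F2 -> 0
  row 15 [1111]: F1=1 F2=1 -> F1&~F2 -> 0
Full result column, 4 rows per line (u,v fixed per line; w,z runs 00..11 left to right):
  rows 0-3 [u,v=00]: 0110  = hex 6
  rows 4-7 [u,v=01]: 0000  = hex 0
  rows 8-11 [u,v=10]: 0110  = hex 6
  rows 12-15 [u,v=11]: 0000  = hex 0
Counterexample vector (row 0 .. row 15) = 0110000001100000
Output column grouped in 4s = 0110 0000 0110 0000 = 0x6060
Convert to decimal digit by digit (value = value*16 + digit):
  6 -> 6
  6*16 + 0 = 96
  96*16 + 6 = 1542
  1542*16 + 0 = 24672
Decimal = 24672

24672


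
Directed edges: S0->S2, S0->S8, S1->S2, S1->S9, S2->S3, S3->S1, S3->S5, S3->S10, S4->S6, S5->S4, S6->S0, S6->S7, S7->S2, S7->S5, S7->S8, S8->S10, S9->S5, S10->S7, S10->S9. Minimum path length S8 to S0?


BFS layer-by-layer from S8:
  dist 0: {S8}
  dist 1: {S10}
  dist 2: {S7, S9}
  dist 3: {S2, S5}
  dist 4: {S3, S4}
  dist 5: {S1, S6}
  dist 6: {S0}
  -> S0 reached at distance 6
Shortest path length = 6

6


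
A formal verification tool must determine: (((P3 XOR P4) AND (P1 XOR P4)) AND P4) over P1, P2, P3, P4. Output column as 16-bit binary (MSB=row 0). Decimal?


Formula: (((P3 XOR P4) AND (P1 XOR P4)) AND P4) over P1, P2, P3, P4 (16 rows)
Evaluate each row (bits = P1,P2,P3,P4, MSB first):
  row 0 [0000]: (((0 XOR 0) AND (0 XOR 0)) AND 0) -> 0
  row 1 [0001]: (((0 XOR 1) AND (0 XOR 1)) AND 1) -> 1
  row 2 [0010]: (((1 XOR 0) AND (0 XOR 0)) AND 0) -> 0
  row 3 [0011]: (((1 XOR 1) AND (0 XOR 1)) AND 1) -> 0
  row 4 [0100]: (((0 XOR 0) AND (0 XOR 0)) AND 0) -> 0
  row 5 [0101]: (((0 XOR 1) AND (0 XOR 1)) AND 1) -> 1
  row 6 [0110]: (((1 XOR 0) AND (0 XOR 0)) AND 0) -> 0
  row 7 [0111]: (((1 XOR 1) AND (0 XOR 1)) AND 1) -> 0
  row 8 [1000]: (((0 XOR 0) AND (1 XOR 0)) AND 0) -> 0
  row 9 [1001]: (((0 XOR 1) AND (1 XOR 1)) AND 1) -> 0
  row 10 [1010]: (((1 XOR 0) AND (1 XOR 0)) AND 0) -> 0
  row 11 [1011]: (((1 XOR 1) AND (1 XOR 1)) AND 1) -> 0
  row 12 [1100]: (((0 XOR 0) AND (1 XOR 0)) AND 0) -> 0
  row 13 [1101]: (((0 XOR 1) AND (1 XOR 1)) AND 1) -> 0
  row 14 [1110]: (((1 XOR 0) AND (1 XOR 0)) AND 0) -> 0
  row 15 [1111]: (((1 XOR 1) AND (1 XOR 1)) AND 1) -> 0
Full result column, 4 rows per line (P1,P2 fixed per line; P3,P4 runs 00..11 left to right):
  rows 0-3 [P1,P2=00]: 0100  = hex 4
  rows 4-7 [P1,P2=01]: 0100  = hex 4
  rows 8-11 [P1,P2=10]: 0000  = hex 0
  rows 12-15 [P1,P2=11]: 0000  = hex 0
Output column (row 0 .. row 15) = 0100010000000000
Output column grouped in 4s = 0100 0100 0000 0000 = 0x4400
Convert to decimal digit by digit (value = value*16 + digit):
  4 -> 4
  4*16 + 4 = 68
  68*16 + 0 = 1088
  1088*16 + 0 = 17408
Decimal = 17408

17408


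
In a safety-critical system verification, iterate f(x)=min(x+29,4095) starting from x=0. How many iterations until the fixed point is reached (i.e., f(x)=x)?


Step 1: x=0, cap=4095, increment=29
Step 2: x grows by 29 each step until capped at 4095; fixed point is x=4095
Step 3: iterations = ceil(4095/29) = 142

142


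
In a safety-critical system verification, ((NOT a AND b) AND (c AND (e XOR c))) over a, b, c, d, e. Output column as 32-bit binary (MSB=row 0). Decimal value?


Formula: ((NOT a AND b) AND (c AND (e XOR c))) over a, b, c, d, e (32 rows)
Evaluate each row (bits = a,b,c,d,e, MSB first):
  row 0 [00000]: ((NOT 0 AND 0) AND (0 AND (0 XOR 0))) -> 0
  row 1 [00001]: ((NOT 0 AND 0) AND (0 AND (1 XOR 0))) -> 0
  row 2 [00010]: ((NOT 0 AND 0) AND (0 AND (0 XOR 0))) -> 0
  row 3 [00011]: ((NOT 0 AND 0) AND (0 AND (1 XOR 0))) -> 0
  row 4 [00100]: ((NOT 0 AND 0) AND (1 AND (0 XOR 1))) -> 0
  row 5 [00101]: ((NOT 0 AND 0) AND (1 AND (1 XOR 1))) -> 0
  row 6 [00110]: ((NOT 0 AND 0) AND (1 AND (0 XOR 1))) -> 0
  row 7 [00111]: ((NOT 0 AND 0) AND (1 AND (1 XOR 1))) -> 0
  row 8 [01000]: ((NOT 0 AND 1) AND (0 AND (0 XOR 0))) -> 0
  row 9 [01001]: ((NOT 0 AND 1) AND (0 AND (1 XOR 0))) -> 0
  row 10 [01010]: ((NOT 0 AND 1) AND (0 AND (0 XOR 0))) -> 0
  row 11 [01011]: ((NOT 0 AND 1) AND (0 AND (1 XOR 0))) -> 0
  row 12 [01100]: ((NOT 0 AND 1) AND (1 AND (0 XOR 1))) -> 1
  row 13 [01101]: ((NOT 0 AND 1) AND (1 AND (1 XOR 1))) -> 0
  row 14 [01110]: ((NOT 0 AND 1) AND (1 AND (0 XOR 1))) -> 1
  row 15 [01111]: ((NOT 0 AND 1) AND (1 AND (1 XOR 1))) -> 0
  row 16 [10000]: ((NOT 1 AND 0) AND (0 AND (0 XOR 0))) -> 0
  row 17 [10001]: ((NOT 1 AND 0) AND (0 AND (1 XOR 0))) -> 0
  row 18 [10010]: ((NOT 1 AND 0) AND (0 AND (0 XOR 0))) -> 0
  row 19 [10011]: ((NOT 1 AND 0) AND (0 AND (1 XOR 0))) -> 0
  row 20 [10100]: ((NOT 1 AND 0) AND (1 AND (0 XOR 1))) -> 0
  row 21 [10101]: ((NOT 1 AND 0) AND (1 AND (1 XOR 1))) -> 0
  row 22 [10110]: ((NOT 1 AND 0) AND (1 AND (0 XOR 1))) -> 0
  row 23 [10111]: ((NOT 1 AND 0) AND (1 AND (1 XOR 1))) -> 0
  row 24 [11000]: ((NOT 1 AND 1) AND (0 AND (0 XOR 0))) -> 0
  row 25 [11001]: ((NOT 1 AND 1) AND (0 AND (1 XOR 0))) -> 0
  row 26 [11010]: ((NOT 1 AND 1) AND (0 AND (0 XOR 0))) -> 0
  row 27 [11011]: ((NOT 1 AND 1) AND (0 AND (1 XOR 0))) -> 0
  row 28 [11100]: ((NOT 1 AND 1) AND (1 AND (0 XOR 1))) -> 0
  row 29 [11101]: ((NOT 1 AND 1) AND (1 AND (1 XOR 1))) -> 0
  row 30 [11110]: ((NOT 1 AND 1) AND (1 AND (0 XOR 1))) -> 0
  row 31 [11111]: ((NOT 1 AND 1) AND (1 AND (1 XOR 1))) -> 0
Full result column, 4 rows per line (a,b,c fixed per line; d,e runs 00..11 left to right):
  rows 0-3 [a,b,c=000]: 0000  = hex 0
  rows 4-7 [a,b,c=001]: 0000  = hex 0
  rows 8-11 [a,b,c=010]: 0000  = hex 0
  rows 12-15 [a,b,c=011]: 1010  = hex A
  rows 16-19 [a,b,c=100]: 0000  = hex 0
  rows 20-23 [a,b,c=101]: 0000  = hex 0
  rows 24-27 [a,b,c=110]: 0000  = hex 0
  rows 28-31 [a,b,c=111]: 0000  = hex 0
Output column (row 0 .. row 31) = 00000000000010100000000000000000
Output column grouped in 4s = 0000 0000 0000 1010 0000 0000 0000 0000 = 0x000A0000
Convert to decimal digit by digit (value = value*16 + digit):
  0 -> 0
  0*16 + 0 = 0
  0*16 + 0 = 0
  0*16 + 10 (A) = 10
  10*16 + 0 = 160
  160*16 + 0 = 2560
  2560*16 + 0 = 40960
  40960*16 + 0 = 655360
Decimal = 655360

655360


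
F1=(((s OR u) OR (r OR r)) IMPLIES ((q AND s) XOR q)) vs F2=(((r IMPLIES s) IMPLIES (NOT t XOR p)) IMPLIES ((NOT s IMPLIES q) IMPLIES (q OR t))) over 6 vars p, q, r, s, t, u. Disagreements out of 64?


F1 = (((s OR u) OR (r OR r)) IMPLIES ((q AND s) XOR q))
F2 = (((r IMPLIES s) IMPLIES (NOT t XOR p)) IMPLIES ((NOT s IMPLIES q) IMPLIES (q OR t)))
Evaluate both on each of 64 rows (bits = p,q,r,s,t,u):
  row 0 [000000]: F1=1 F2=1 -> 0
  row 1 [000001]: F1=0 F2=1 (differ) -> 1
  row 2 [000010]: F1=1 F2=1 -> 0
  row 3 [000011]: F1=0 F2=1 (differ) -> 1
  row 4 [000100]: F1=0 F2=0 -> 0
  (every remaining row is evaluated the same way; all 64 results are listed next)
Full result column, 8 rows per line (p,q,r fixed per line; s,t,u runs 000..111 left to right):
  rows 0-7 [p,q,r=000]: 01010011  (ones: 4)
  rows 8-15 [p,q,r=001]: 11110011  (ones: 6)
  rows 16-23 [p,q,r=010]: 00001111  (ones: 4)
  rows 24-31 [p,q,r=011]: 00001111  (ones: 4)
  rows 32-39 [p,q,r=100]: 01011111  (ones: 6)
  rows 40-47 [p,q,r=101]: 11111111  (ones: 8)
  rows 48-55 [p,q,r=110]: 00001111  (ones: 4)
  rows 56-63 [p,q,r=111]: 00001111  (ones: 4)
Disagreements = 4+6+4+4+6+8+4+4 = 40

40


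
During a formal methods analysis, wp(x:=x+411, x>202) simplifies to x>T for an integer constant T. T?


Formula: wp(x:=E, P) = P[E/x] (substitute E for x in postcondition)
Step 1: Postcondition: x>202
Step 2: Substitute x+411 for x: x+411>202
Step 3: Solve for x: x > 202-411 = -209

-209


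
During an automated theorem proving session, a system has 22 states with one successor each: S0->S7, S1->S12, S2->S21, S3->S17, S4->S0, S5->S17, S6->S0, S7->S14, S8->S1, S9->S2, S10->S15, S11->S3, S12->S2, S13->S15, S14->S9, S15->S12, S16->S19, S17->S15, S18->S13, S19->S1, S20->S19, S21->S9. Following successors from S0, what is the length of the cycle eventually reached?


Trace from S0 until a state repeats:
  S0 -> S7 -> S14 -> S9 -> S2 -> S21 -> S9
S9 first seen at step 3, revisited at step 6.
Cycle length = 6 - 3 = 3

3


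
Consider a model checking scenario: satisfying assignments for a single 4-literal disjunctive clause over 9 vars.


Step 1: Total=2^9=512
Step 2: Unsat when all 4 false: 2^5=32
Step 3: Sat=512-32=480

480


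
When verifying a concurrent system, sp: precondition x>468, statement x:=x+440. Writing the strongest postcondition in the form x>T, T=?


Formula: sp(P, x:=E) = exists old_x. (x = E[old_x/x]) AND P[old_x/x] (old_x is the value of x before the assignment; eliminate old_x by solving x = E[old_x/x] for old_x)
Step 1: Precondition P: x>468, i.e. old_x > 468
Step 2: Assignment gives x = old_x + 440, so old_x = x - 440
Step 3: Substitute into P: x - 440 > 468
Step 4: Simplify: x > 468+440 = 908

908


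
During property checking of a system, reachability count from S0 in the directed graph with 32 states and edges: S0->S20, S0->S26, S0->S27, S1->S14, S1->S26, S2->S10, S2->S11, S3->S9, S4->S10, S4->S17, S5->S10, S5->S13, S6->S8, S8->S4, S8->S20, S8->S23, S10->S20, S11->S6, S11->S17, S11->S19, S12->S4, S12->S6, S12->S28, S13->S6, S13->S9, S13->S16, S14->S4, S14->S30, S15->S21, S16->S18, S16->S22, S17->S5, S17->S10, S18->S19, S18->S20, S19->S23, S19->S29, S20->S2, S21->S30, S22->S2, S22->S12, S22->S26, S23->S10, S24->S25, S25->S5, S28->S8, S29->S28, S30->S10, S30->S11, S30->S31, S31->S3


BFS from S0:
  layer 0: {S0}
  layer 1: {S20, S26, S27}
  layer 2: {S2}
  layer 3: {S10, S11}
  layer 4: {S6, S17, S19}
  layer 5: {S5, S8, S23, S29}
  layer 6: {S4, S13, S28}
  layer 7: {S9, S16}
  layer 8: {S18, S22}
  layer 9: {S12}
Reachable set: {S0, S2, S4, S5, S6, S8, S9, S10, S11, S12, S13, S16, S17, S18, S19, S20, S22, S23, S26, S27, S28, S29}
Count = 22

22


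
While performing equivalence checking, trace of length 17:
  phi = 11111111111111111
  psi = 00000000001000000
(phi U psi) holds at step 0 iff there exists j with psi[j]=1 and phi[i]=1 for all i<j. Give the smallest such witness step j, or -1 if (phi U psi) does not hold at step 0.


(phi U psi) at 0: need smallest j with psi[j]=1 and phi[i]=1 for all i in [0,j).
Scan from step 0:
  step 0: phi=1, psi=0 -> continue
  step 1: phi=1, psi=0 -> continue
  step 2: phi=1, psi=0 -> continue
  step 3: phi=1, psi=0 -> continue
  step 10: psi=1 and phi held for [0,10) -> witness found
Witness step = 10

10


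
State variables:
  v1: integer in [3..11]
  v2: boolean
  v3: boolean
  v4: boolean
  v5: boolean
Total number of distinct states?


State space = product of domain sizes of all variables.
Domain sizes:
  v1 (integer in [3..11]): 9
  v2 (boolean): 2
  v3 (boolean): 2
  v4 (boolean): 2
  v5 (boolean): 2
Product = 9 * 2 * 2 * 2 * 2 = 144

144


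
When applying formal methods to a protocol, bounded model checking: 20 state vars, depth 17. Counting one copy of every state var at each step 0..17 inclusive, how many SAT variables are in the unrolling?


BMC unrolls to depth k, creating one copy of each state var for steps 0..k.
Step count = 17 + 1 = 18 (steps 0 through 17)
Vars per step = 20
Total = 20 * 18 = 360

360


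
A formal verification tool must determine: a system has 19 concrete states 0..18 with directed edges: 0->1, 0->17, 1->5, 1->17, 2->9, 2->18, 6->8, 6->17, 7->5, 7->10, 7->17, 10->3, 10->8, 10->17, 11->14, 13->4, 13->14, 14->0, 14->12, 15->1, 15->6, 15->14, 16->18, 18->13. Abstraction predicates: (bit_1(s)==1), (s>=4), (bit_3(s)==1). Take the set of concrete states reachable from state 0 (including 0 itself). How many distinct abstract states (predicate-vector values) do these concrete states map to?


BFS from 0:
Concrete reachable: {0, 1, 5, 17}
Abstract via predicates (bit_1(s)==1), (s>=4), (bit_3(s)==1):
  (0,0,0) <- {0, 1}
  (0,1,0) <- {5, 17}
Distinct abstract states = 2

2


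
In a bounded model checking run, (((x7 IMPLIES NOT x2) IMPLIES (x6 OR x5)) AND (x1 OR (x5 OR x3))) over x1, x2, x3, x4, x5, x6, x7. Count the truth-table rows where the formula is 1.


Formula: (((x7 IMPLIES NOT x2) IMPLIES (x6 OR x5)) AND (x1 OR (x5 OR x3))) over 7 vars (128 rows)
Evaluate each row (x1, x2, x3, x4, x5, x6, x7 as bits, MSB first):
  row 0 [0000000]: (((0 IMPLIES NOT 0) IMPLIES (0 OR 0)) AND (0 OR (0 OR 0))) -> 0
  row 1 [0000001]: (((1 IMPLIES NOT 0) IMPLIES (0 OR 0)) AND (0 OR (0 OR 0))) -> 0
  row 2 [0000010]: (((0 IMPLIES NOT 0) IMPLIES (1 OR 0)) AND (0 OR (0 OR 0))) -> 0
  row 3 [0000011]: (((1 IMPLIES NOT 0) IMPLIES (1 OR 0)) AND (0 OR (0 OR 0))) -> 0
  row 4 [0000100]: (((0 IMPLIES NOT 0) IMPLIES (0 OR 1)) AND (0 OR (1 OR 0))) -> 1
  (every remaining row is evaluated the same way; all 128 results are listed next)
Full result column, 8 rows per line (x1,x2,x3,x4 fixed per line; x5,x6,x7 runs 000..111 left to right):
  rows 0-7 [x1,x2,x3,x4=0000]: 00001111  (ones: 4)
  rows 8-15 [x1,x2,x3,x4=0001]: 00001111  (ones: 4)
  rows 16-23 [x1,x2,x3,x4=0010]: 00111111  (ones: 6)
  rows 24-31 [x1,x2,x3,x4=0011]: 00111111  (ones: 6)
  rows 32-39 [x1,x2,x3,x4=0100]: 00001111  (ones: 4)
  rows 40-47 [x1,x2,x3,x4=0101]: 00001111  (ones: 4)
  rows 48-55 [x1,x2,x3,x4=0110]: 01111111  (ones: 7)
  rows 56-63 [x1,x2,x3,x4=0111]: 01111111  (ones: 7)
  rows 64-71 [x1,x2,x3,x4=1000]: 00111111  (ones: 6)
  rows 72-79 [x1,x2,x3,x4=1001]: 00111111  (ones: 6)
  rows 80-87 [x1,x2,x3,x4=1010]: 00111111  (ones: 6)
  rows 88-95 [x1,x2,x3,x4=1011]: 00111111  (ones: 6)
  rows 96-103 [x1,x2,x3,x4=1100]: 01111111  (ones: 7)
  rows 104-111 [x1,x2,x3,x4=1101]: 01111111  (ones: 7)
  rows 112-119 [x1,x2,x3,x4=1110]: 01111111  (ones: 7)
  rows 120-127 [x1,x2,x3,x4=1111]: 01111111  (ones: 7)
Count of 1-rows = 4+4+6+6+4+4+7+7+6+6+6+6+7+7+7+7 = 94

94


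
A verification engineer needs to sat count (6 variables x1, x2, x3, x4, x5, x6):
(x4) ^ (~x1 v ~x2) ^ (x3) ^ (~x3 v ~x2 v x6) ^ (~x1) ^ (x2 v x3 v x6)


CNF with 6 clauses over 6 vars (64 assignments).
An assignment satisfies CNF iff every clause has >=1 true literal.
Check each row (bits = x1,x2,x3,x4,x5,x6; clause T/F shown):
  row 0 [000000]: clauses=FTFTTF -> 0
  row 1 [000001]: clauses=FTFTTT -> 0
  row 2 [000010]: clauses=FTFTTF -> 0
  row 3 [000011]: clauses=FTFTTT -> 0
  row 4 [000100]: clauses=TTFTTF -> 0
  (every remaining row is evaluated the same way; all 64 results are listed next)
Full result column, 8 rows per line (x1,x2,x3 fixed per line; x4,x5,x6 runs 000..111 left to right):
  rows 0-7 [x1,x2,x3=000]: 00000000  (ones: 0)
  rows 8-15 [x1,x2,x3=001]: 00001111  (ones: 4)
  rows 16-23 [x1,x2,x3=010]: 00000000  (ones: 0)
  rows 24-31 [x1,x2,x3=011]: 00000101  (ones: 2)
  rows 32-39 [x1,x2,x3=100]: 00000000  (ones: 0)
  rows 40-47 [x1,x2,x3=101]: 00000000  (ones: 0)
  rows 48-55 [x1,x2,x3=110]: 00000000  (ones: 0)
  rows 56-63 [x1,x2,x3=111]: 00000000  (ones: 0)
Satisfying assignments = 0+4+0+2+0+0+0+0 = 6

6


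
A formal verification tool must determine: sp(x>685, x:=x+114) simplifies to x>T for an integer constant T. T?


Formula: sp(P, x:=E) = exists old_x. (x = E[old_x/x]) AND P[old_x/x] (old_x is the value of x before the assignment; eliminate old_x by solving x = E[old_x/x] for old_x)
Step 1: Precondition P: x>685, i.e. old_x > 685
Step 2: Assignment gives x = old_x + 114, so old_x = x - 114
Step 3: Substitute into P: x - 114 > 685
Step 4: Simplify: x > 685+114 = 799

799


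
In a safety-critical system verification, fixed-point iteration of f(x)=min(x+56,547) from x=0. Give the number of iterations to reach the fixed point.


Step 1: x=0, cap=547, increment=56
Step 2: x grows by 56 each step until capped at 547; fixed point is x=547
Step 3: iterations = ceil(547/56) = 10

10


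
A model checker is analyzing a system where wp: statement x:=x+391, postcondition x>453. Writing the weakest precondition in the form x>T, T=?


Formula: wp(x:=E, P) = P[E/x] (substitute E for x in postcondition)
Step 1: Postcondition: x>453
Step 2: Substitute x+391 for x: x+391>453
Step 3: Solve for x: x > 453-391 = 62

62


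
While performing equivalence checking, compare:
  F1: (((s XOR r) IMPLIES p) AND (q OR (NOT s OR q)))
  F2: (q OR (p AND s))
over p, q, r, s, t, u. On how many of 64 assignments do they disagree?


F1 = (((s XOR r) IMPLIES p) AND (q OR (NOT s OR q)))
F2 = (q OR (p AND s))
Evaluate both on each of 64 rows (bits = p,q,r,s,t,u):
  row 0 [000000]: F1=1 F2=0 (differ) -> 1
  row 1 [000001]: F1=1 F2=0 (differ) -> 1
  row 2 [000010]: F1=1 F2=0 (differ) -> 1
  row 3 [000011]: F1=1 F2=0 (differ) -> 1
  row 4 [000100]: F1=0 F2=0 -> 0
  (every remaining row is evaluated the same way; all 64 results are listed next)
Full result column, 8 rows per line (p,q,r fixed per line; s,t,u runs 000..111 left to right):
  rows 0-7 [p,q,r=000]: 11110000  (ones: 4)
  rows 8-15 [p,q,r=001]: 00000000  (ones: 0)
  rows 16-23 [p,q,r=010]: 00001111  (ones: 4)
  rows 24-31 [p,q,r=011]: 11110000  (ones: 4)
  rows 32-39 [p,q,r=100]: 11111111  (ones: 8)
  rows 40-47 [p,q,r=101]: 11111111  (ones: 8)
  rows 48-55 [p,q,r=110]: 00000000  (ones: 0)
  rows 56-63 [p,q,r=111]: 00000000  (ones: 0)
Disagreements = 4+0+4+4+8+8+0+0 = 28

28


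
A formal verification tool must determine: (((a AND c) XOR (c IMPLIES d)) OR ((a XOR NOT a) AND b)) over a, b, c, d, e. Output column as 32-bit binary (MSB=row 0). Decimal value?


Formula: (((a AND c) XOR (c IMPLIES d)) OR ((a XOR NOT a) AND b)) over a, b, c, d, e (32 rows)
Evaluate each row (bits = a,b,c,d,e, MSB first):
  row 0 [00000]: (((0 AND 0) XOR (0 IMPLIES 0)) OR ((0 XOR NOT 0) AND 0)) -> 1
  row 1 [00001]: (((0 AND 0) XOR (0 IMPLIES 0)) OR ((0 XOR NOT 0) AND 0)) -> 1
  row 2 [00010]: (((0 AND 0) XOR (0 IMPLIES 1)) OR ((0 XOR NOT 0) AND 0)) -> 1
  row 3 [00011]: (((0 AND 0) XOR (0 IMPLIES 1)) OR ((0 XOR NOT 0) AND 0)) -> 1
  row 4 [00100]: (((0 AND 1) XOR (1 IMPLIES 0)) OR ((0 XOR NOT 0) AND 0)) -> 0
  row 5 [00101]: (((0 AND 1) XOR (1 IMPLIES 0)) OR ((0 XOR NOT 0) AND 0)) -> 0
  row 6 [00110]: (((0 AND 1) XOR (1 IMPLIES 1)) OR ((0 XOR NOT 0) AND 0)) -> 1
  row 7 [00111]: (((0 AND 1) XOR (1 IMPLIES 1)) OR ((0 XOR NOT 0) AND 0)) -> 1
  row 8 [01000]: (((0 AND 0) XOR (0 IMPLIES 0)) OR ((0 XOR NOT 0) AND 1)) -> 1
  row 9 [01001]: (((0 AND 0) XOR (0 IMPLIES 0)) OR ((0 XOR NOT 0) AND 1)) -> 1
  row 10 [01010]: (((0 AND 0) XOR (0 IMPLIES 1)) OR ((0 XOR NOT 0) AND 1)) -> 1
  row 11 [01011]: (((0 AND 0) XOR (0 IMPLIES 1)) OR ((0 XOR NOT 0) AND 1)) -> 1
  row 12 [01100]: (((0 AND 1) XOR (1 IMPLIES 0)) OR ((0 XOR NOT 0) AND 1)) -> 1
  row 13 [01101]: (((0 AND 1) XOR (1 IMPLIES 0)) OR ((0 XOR NOT 0) AND 1)) -> 1
  row 14 [01110]: (((0 AND 1) XOR (1 IMPLIES 1)) OR ((0 XOR NOT 0) AND 1)) -> 1
  row 15 [01111]: (((0 AND 1) XOR (1 IMPLIES 1)) OR ((0 XOR NOT 0) AND 1)) -> 1
  row 16 [10000]: (((1 AND 0) XOR (0 IMPLIES 0)) OR ((1 XOR NOT 1) AND 0)) -> 1
  row 17 [10001]: (((1 AND 0) XOR (0 IMPLIES 0)) OR ((1 XOR NOT 1) AND 0)) -> 1
  row 18 [10010]: (((1 AND 0) XOR (0 IMPLIES 1)) OR ((1 XOR NOT 1) AND 0)) -> 1
  row 19 [10011]: (((1 AND 0) XOR (0 IMPLIES 1)) OR ((1 XOR NOT 1) AND 0)) -> 1
  row 20 [10100]: (((1 AND 1) XOR (1 IMPLIES 0)) OR ((1 XOR NOT 1) AND 0)) -> 1
  row 21 [10101]: (((1 AND 1) XOR (1 IMPLIES 0)) OR ((1 XOR NOT 1) AND 0)) -> 1
  row 22 [10110]: (((1 AND 1) XOR (1 IMPLIES 1)) OR ((1 XOR NOT 1) AND 0)) -> 0
  row 23 [10111]: (((1 AND 1) XOR (1 IMPLIES 1)) OR ((1 XOR NOT 1) AND 0)) -> 0
  row 24 [11000]: (((1 AND 0) XOR (0 IMPLIES 0)) OR ((1 XOR NOT 1) AND 1)) -> 1
  row 25 [11001]: (((1 AND 0) XOR (0 IMPLIES 0)) OR ((1 XOR NOT 1) AND 1)) -> 1
  row 26 [11010]: (((1 AND 0) XOR (0 IMPLIES 1)) OR ((1 XOR NOT 1) AND 1)) -> 1
  row 27 [11011]: (((1 AND 0) XOR (0 IMPLIES 1)) OR ((1 XOR NOT 1) AND 1)) -> 1
  row 28 [11100]: (((1 AND 1) XOR (1 IMPLIES 0)) OR ((1 XOR NOT 1) AND 1)) -> 1
  row 29 [11101]: (((1 AND 1) XOR (1 IMPLIES 0)) OR ((1 XOR NOT 1) AND 1)) -> 1
  row 30 [11110]: (((1 AND 1) XOR (1 IMPLIES 1)) OR ((1 XOR NOT 1) AND 1)) -> 1
  row 31 [11111]: (((1 AND 1) XOR (1 IMPLIES 1)) OR ((1 XOR NOT 1) AND 1)) -> 1
Full result column, 4 rows per line (a,b,c fixed per line; d,e runs 00..11 left to right):
  rows 0-3 [a,b,c=000]: 1111  = hex F
  rows 4-7 [a,b,c=001]: 0011  = hex 3
  rows 8-11 [a,b,c=010]: 1111  = hex F
  rows 12-15 [a,b,c=011]: 1111  = hex F
  rows 16-19 [a,b,c=100]: 1111  = hex F
  rows 20-23 [a,b,c=101]: 1100  = hex C
  rows 24-27 [a,b,c=110]: 1111  = hex F
  rows 28-31 [a,b,c=111]: 1111  = hex F
Output column (row 0 .. row 31) = 11110011111111111111110011111111
Output column grouped in 4s = 1111 0011 1111 1111 1111 1100 1111 1111 = 0xF3FFFCFF
Convert to decimal digit by digit (value = value*16 + digit):
  F -> 15
  15*16 + 3 = 243
  243*16 + 15 (F) = 3903
  3903*16 + 15 (F) = 62463
  62463*16 + 15 (F) = 999423
  999423*16 + 12 (C) = 15990780
  15990780*16 + 15 (F) = 255852495
  255852495*16 + 15 (F) = 4093639935
Decimal = 4093639935

4093639935


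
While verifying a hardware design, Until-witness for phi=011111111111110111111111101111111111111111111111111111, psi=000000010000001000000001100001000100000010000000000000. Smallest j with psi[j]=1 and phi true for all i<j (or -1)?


(phi U psi) at 0: need smallest j with psi[j]=1 and phi[i]=1 for all i in [0,j).
Scan from step 0:
  step 0: phi=0 -> phi-prefix broken from here
  step 7: psi=1 but phi already failed -> not a witness
  step 14: psi=1 but phi already failed -> not a witness
  step 23: psi=1 but phi already failed -> not a witness
  step 24: psi=1 but phi already failed -> not a witness
  step 29: psi=1 but phi already failed -> not a witness
  step 33: psi=1 but phi already failed -> not a witness
  step 40: psi=1 but phi already failed -> not a witness
  end of trace: no witness -> -1
Witness step = -1

-1


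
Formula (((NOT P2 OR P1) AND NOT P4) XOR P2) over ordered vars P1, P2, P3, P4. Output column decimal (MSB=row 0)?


Formula: (((NOT P2 OR P1) AND NOT P4) XOR P2) over P1, P2, P3, P4 (16 rows)
Evaluate each row (bits = P1,P2,P3,P4, MSB first):
  row 0 [0000]: (((NOT 0 OR 0) AND NOT 0) XOR 0) -> 1
  row 1 [0001]: (((NOT 0 OR 0) AND NOT 1) XOR 0) -> 0
  row 2 [0010]: (((NOT 0 OR 0) AND NOT 0) XOR 0) -> 1
  row 3 [0011]: (((NOT 0 OR 0) AND NOT 1) XOR 0) -> 0
  row 4 [0100]: (((NOT 1 OR 0) AND NOT 0) XOR 1) -> 1
  row 5 [0101]: (((NOT 1 OR 0) AND NOT 1) XOR 1) -> 1
  row 6 [0110]: (((NOT 1 OR 0) AND NOT 0) XOR 1) -> 1
  row 7 [0111]: (((NOT 1 OR 0) AND NOT 1) XOR 1) -> 1
  row 8 [1000]: (((NOT 0 OR 1) AND NOT 0) XOR 0) -> 1
  row 9 [1001]: (((NOT 0 OR 1) AND NOT 1) XOR 0) -> 0
  row 10 [1010]: (((NOT 0 OR 1) AND NOT 0) XOR 0) -> 1
  row 11 [1011]: (((NOT 0 OR 1) AND NOT 1) XOR 0) -> 0
  row 12 [1100]: (((NOT 1 OR 1) AND NOT 0) XOR 1) -> 0
  row 13 [1101]: (((NOT 1 OR 1) AND NOT 1) XOR 1) -> 1
  row 14 [1110]: (((NOT 1 OR 1) AND NOT 0) XOR 1) -> 0
  row 15 [1111]: (((NOT 1 OR 1) AND NOT 1) XOR 1) -> 1
Full result column, 4 rows per line (P1,P2 fixed per line; P3,P4 runs 00..11 left to right):
  rows 0-3 [P1,P2=00]: 1010  = hex A
  rows 4-7 [P1,P2=01]: 1111  = hex F
  rows 8-11 [P1,P2=10]: 1010  = hex A
  rows 12-15 [P1,P2=11]: 0101  = hex 5
Output column (row 0 .. row 15) = 1010111110100101
Output column grouped in 4s = 1010 1111 1010 0101 = 0xAFA5
Convert to decimal digit by digit (value = value*16 + digit):
  A -> 10
  10*16 + 15 (F) = 175
  175*16 + 10 (A) = 2810
  2810*16 + 5 = 44965
Decimal = 44965

44965


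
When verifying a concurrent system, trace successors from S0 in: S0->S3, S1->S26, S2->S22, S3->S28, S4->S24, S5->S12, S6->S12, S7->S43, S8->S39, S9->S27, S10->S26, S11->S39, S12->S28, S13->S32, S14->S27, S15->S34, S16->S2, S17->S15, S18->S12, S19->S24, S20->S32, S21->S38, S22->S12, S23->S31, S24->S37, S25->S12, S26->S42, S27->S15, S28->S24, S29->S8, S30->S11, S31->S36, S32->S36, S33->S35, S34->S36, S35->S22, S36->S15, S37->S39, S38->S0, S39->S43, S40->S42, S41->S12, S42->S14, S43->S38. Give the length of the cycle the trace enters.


Trace from S0 until a state repeats:
  S0 -> S3 -> S28 -> S24 -> S37 -> S39 -> S43 -> S38 -> S0
S0 first seen at step 0, revisited at step 8.
Cycle length = 8 - 0 = 8

8


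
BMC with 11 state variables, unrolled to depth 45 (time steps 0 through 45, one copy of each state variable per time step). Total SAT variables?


BMC unrolls to depth k, creating one copy of each state var for steps 0..k.
Step count = 45 + 1 = 46 (steps 0 through 45)
Vars per step = 11
Total = 11 * 46 = 506

506


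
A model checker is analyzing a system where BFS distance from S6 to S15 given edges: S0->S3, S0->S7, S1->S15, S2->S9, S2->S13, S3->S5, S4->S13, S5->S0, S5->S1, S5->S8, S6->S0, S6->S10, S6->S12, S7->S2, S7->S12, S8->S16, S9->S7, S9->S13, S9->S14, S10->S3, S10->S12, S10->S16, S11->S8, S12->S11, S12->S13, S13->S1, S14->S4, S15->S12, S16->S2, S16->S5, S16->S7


BFS layer-by-layer from S6:
  dist 0: {S6}
  dist 1: {S0, S10, S12}
  dist 2: {S3, S7, S11, S13, S16}
  dist 3: {S1, S2, S5, S8}
  dist 4: {S9, S15}
  -> S15 reached at distance 4
Shortest path length = 4

4


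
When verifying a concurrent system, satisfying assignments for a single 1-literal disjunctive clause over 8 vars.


Step 1: Total=2^8=256
Step 2: Unsat when all 1 false: 2^7=128
Step 3: Sat=256-128=128

128


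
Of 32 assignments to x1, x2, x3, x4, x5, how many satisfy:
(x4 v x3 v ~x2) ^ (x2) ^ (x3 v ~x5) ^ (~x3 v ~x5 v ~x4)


CNF with 4 clauses over 5 vars (32 assignments).
An assignment satisfies CNF iff every clause has >=1 true literal.
Check each row (bits = x1,x2,x3,x4,x5; clause T/F shown):
  row 0 [00000]: clauses=TFTT -> 0
  row 1 [00001]: clauses=TFFT -> 0
  row 2 [00010]: clauses=TFTT -> 0
  row 3 [00011]: clauses=TFFT -> 0
  row 4 [00100]: clauses=TFTT -> 0
  row 5 [00101]: clauses=TFTT -> 0
  row 6 [00110]: clauses=TFTT -> 0
  row 7 [00111]: clauses=TFTF -> 0
  row 8 [01000]: clauses=FTTT -> 0
  row 9 [01001]: clauses=FTFT -> 0
  row 10 [01010]: clauses=TTTT -> 1
  row 11 [01011]: clauses=TTFT -> 0
  row 12 [01100]: clauses=TTTT -> 1
  row 13 [01101]: clauses=TTTT -> 1
  row 14 [01110]: clauses=TTTT -> 1
  row 15 [01111]: clauses=TTTF -> 0
  row 16 [10000]: clauses=TFTT -> 0
  row 17 [10001]: clauses=TFFT -> 0
  row 18 [10010]: clauses=TFTT -> 0
  row 19 [10011]: clauses=TFFT -> 0
  row 20 [10100]: clauses=TFTT -> 0
  row 21 [10101]: clauses=TFTT -> 0
  row 22 [10110]: clauses=TFTT -> 0
  row 23 [10111]: clauses=TFTF -> 0
  row 24 [11000]: clauses=FTTT -> 0
  row 25 [11001]: clauses=FTFT -> 0
  row 26 [11010]: clauses=TTTT -> 1
  row 27 [11011]: clauses=TTFT -> 0
  row 28 [11100]: clauses=TTTT -> 1
  row 29 [11101]: clauses=TTTT -> 1
  row 30 [11110]: clauses=TTTT -> 1
  row 31 [11111]: clauses=TTTF -> 0
Full result column, 8 rows per line (x1,x2 fixed per line; x3,x4,x5 runs 000..111 left to right):
  rows 0-7 [x1,x2=00]: 00000000  (ones: 0)
  rows 8-15 [x1,x2=01]: 00101110  (ones: 4)
  rows 16-23 [x1,x2=10]: 00000000  (ones: 0)
  rows 24-31 [x1,x2=11]: 00101110  (ones: 4)
Satisfying assignments = 0+4+0+4 = 8

8


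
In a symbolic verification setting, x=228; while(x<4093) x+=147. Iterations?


Step 1: x goes from 228 toward 4093 by 147; the body runs while x<4093, so iterations = ceil((bound-start)/step)
Step 2: Distance=3865
Step 3: ceil(3865/147)=27

27


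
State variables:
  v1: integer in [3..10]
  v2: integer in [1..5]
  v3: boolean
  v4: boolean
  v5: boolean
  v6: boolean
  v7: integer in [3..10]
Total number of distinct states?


State space = product of domain sizes of all variables.
Domain sizes:
  v1 (integer in [3..10]): 8
  v2 (integer in [1..5]): 5
  v3 (boolean): 2
  v4 (boolean): 2
  v5 (boolean): 2
  v6 (boolean): 2
  v7 (integer in [3..10]): 8
Product = 8 * 5 * 2 * 2 * 2 * 2 * 8 = 5120

5120


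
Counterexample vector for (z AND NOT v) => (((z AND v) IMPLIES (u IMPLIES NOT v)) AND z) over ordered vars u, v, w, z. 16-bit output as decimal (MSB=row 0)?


F1 = (z AND NOT v)
F2 = (((z AND v) IMPLIES (u IMPLIES NOT v)) AND z)
Counterexample to F1=>F2 is where F1=1 and F2=0.
Evaluate each row (bits = u,v,w,z, MSB first):
  row 0 [0000]: F1=0 F2=0 -> F1&~F2 -> 0
  row 1 [0001]: F1=1 F2=1 -> F1&~F2 -> 0
  row 2 [0010]: F1=0 F2=0 -> F1&~F2 -> 0
  row 3 [0011]: F1=1 F2=1 -> F1&~F2 -> 0
  row 4 [0100]: F1=0 F2=0 -> F1&~F2 -> 0
  row 5 [0101]: F1=0 F2=1 -> F1&~F2 -> 0
  row 6 [0110]: F1=0 F2=0 -> F1&~F2 -> 0
  row 7 [0111]: F1=0 F2=1 -> F1&~F2 -> 0
  row 8 [1000]: F1=0 F2=0 -> F1&~F2 -> 0
  row 9 [1001]: F1=1 F2=1 -> F1&~F2 -> 0
  row 10 [1010]: F1=0 F2=0 -> F1&~F2 -> 0
  row 11 [1011]: F1=1 F2=1 -> F1&~F2 -> 0
  row 12 [1100]: F1=0 F2=0 -> F1&~F2 -> 0
  row 13 [1101]: F1=0 F2=0 -> F1&~F2 -> 0
  row 14 [1110]: F1=0 F2=0 -> F1&~F2 -> 0
  row 15 [1111]: F1=0 F2=0 -> F1&~F2 -> 0
Full result column, 4 rows per line (u,v fixed per line; w,z runs 00..11 left to right):
  rows 0-3 [u,v=00]: 0000  = hex 0
  rows 4-7 [u,v=01]: 0000  = hex 0
  rows 8-11 [u,v=10]: 0000  = hex 0
  rows 12-15 [u,v=11]: 0000  = hex 0
Counterexample vector (row 0 .. row 15) = 0000000000000000
Output column grouped in 4s = 0000 0000 0000 0000 = 0x0000
Convert to decimal digit by digit (value = value*16 + digit):
  0 -> 0
  0*16 + 0 = 0
  0*16 + 0 = 0
  0*16 + 0 = 0
Decimal = 0

0


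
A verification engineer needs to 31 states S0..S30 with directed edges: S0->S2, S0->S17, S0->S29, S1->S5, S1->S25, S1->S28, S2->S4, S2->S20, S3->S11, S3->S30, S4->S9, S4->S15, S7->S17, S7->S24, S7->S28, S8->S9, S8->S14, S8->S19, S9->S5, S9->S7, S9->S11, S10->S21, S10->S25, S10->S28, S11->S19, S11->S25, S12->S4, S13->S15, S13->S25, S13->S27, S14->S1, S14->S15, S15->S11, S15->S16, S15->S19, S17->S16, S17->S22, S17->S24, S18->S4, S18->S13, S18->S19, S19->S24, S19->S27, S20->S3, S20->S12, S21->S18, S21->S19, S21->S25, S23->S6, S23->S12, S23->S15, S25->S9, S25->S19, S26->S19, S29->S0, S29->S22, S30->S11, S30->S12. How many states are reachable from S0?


BFS from S0:
  layer 0: {S0}
  layer 1: {S2, S17, S29}
  layer 2: {S4, S16, S20, S22, S24}
  layer 3: {S3, S9, S12, S15}
  layer 4: {S5, S7, S11, S19, S30}
  layer 5: {S25, S27, S28}
Reachable set: {S0, S2, S3, S4, S5, S7, S9, S11, S12, S15, S16, S17, S19, S20, S22, S24, S25, S27, S28, S29, S30}
Count = 21

21


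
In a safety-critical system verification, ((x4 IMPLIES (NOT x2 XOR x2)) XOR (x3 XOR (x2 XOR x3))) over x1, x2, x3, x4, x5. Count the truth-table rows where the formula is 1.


Formula: ((x4 IMPLIES (NOT x2 XOR x2)) XOR (x3 XOR (x2 XOR x3))) over 5 vars (32 rows)
Evaluate each row (x1, x2, x3, x4, x5 as bits, MSB first):
  row 0 [00000]: ((0 IMPLIES (NOT 0 XOR 0)) XOR (0 XOR (0 XOR 0))) -> 1
  row 1 [00001]: ((0 IMPLIES (NOT 0 XOR 0)) XOR (0 XOR (0 XOR 0))) -> 1
  row 2 [00010]: ((1 IMPLIES (NOT 0 XOR 0)) XOR (0 XOR (0 XOR 0))) -> 1
  row 3 [00011]: ((1 IMPLIES (NOT 0 XOR 0)) XOR (0 XOR (0 XOR 0))) -> 1
  row 4 [00100]: ((0 IMPLIES (NOT 0 XOR 0)) XOR (1 XOR (0 XOR 1))) -> 1
  row 5 [00101]: ((0 IMPLIES (NOT 0 XOR 0)) XOR (1 XOR (0 XOR 1))) -> 1
  row 6 [00110]: ((1 IMPLIES (NOT 0 XOR 0)) XOR (1 XOR (0 XOR 1))) -> 1
  row 7 [00111]: ((1 IMPLIES (NOT 0 XOR 0)) XOR (1 XOR (0 XOR 1))) -> 1
  row 8 [01000]: ((0 IMPLIES (NOT 1 XOR 1)) XOR (0 XOR (1 XOR 0))) -> 0
  row 9 [01001]: ((0 IMPLIES (NOT 1 XOR 1)) XOR (0 XOR (1 XOR 0))) -> 0
  row 10 [01010]: ((1 IMPLIES (NOT 1 XOR 1)) XOR (0 XOR (1 XOR 0))) -> 0
  row 11 [01011]: ((1 IMPLIES (NOT 1 XOR 1)) XOR (0 XOR (1 XOR 0))) -> 0
  row 12 [01100]: ((0 IMPLIES (NOT 1 XOR 1)) XOR (1 XOR (1 XOR 1))) -> 0
  row 13 [01101]: ((0 IMPLIES (NOT 1 XOR 1)) XOR (1 XOR (1 XOR 1))) -> 0
  row 14 [01110]: ((1 IMPLIES (NOT 1 XOR 1)) XOR (1 XOR (1 XOR 1))) -> 0
  row 15 [01111]: ((1 IMPLIES (NOT 1 XOR 1)) XOR (1 XOR (1 XOR 1))) -> 0
  row 16 [10000]: ((0 IMPLIES (NOT 0 XOR 0)) XOR (0 XOR (0 XOR 0))) -> 1
  row 17 [10001]: ((0 IMPLIES (NOT 0 XOR 0)) XOR (0 XOR (0 XOR 0))) -> 1
  row 18 [10010]: ((1 IMPLIES (NOT 0 XOR 0)) XOR (0 XOR (0 XOR 0))) -> 1
  row 19 [10011]: ((1 IMPLIES (NOT 0 XOR 0)) XOR (0 XOR (0 XOR 0))) -> 1
  row 20 [10100]: ((0 IMPLIES (NOT 0 XOR 0)) XOR (1 XOR (0 XOR 1))) -> 1
  row 21 [10101]: ((0 IMPLIES (NOT 0 XOR 0)) XOR (1 XOR (0 XOR 1))) -> 1
  row 22 [10110]: ((1 IMPLIES (NOT 0 XOR 0)) XOR (1 XOR (0 XOR 1))) -> 1
  row 23 [10111]: ((1 IMPLIES (NOT 0 XOR 0)) XOR (1 XOR (0 XOR 1))) -> 1
  row 24 [11000]: ((0 IMPLIES (NOT 1 XOR 1)) XOR (0 XOR (1 XOR 0))) -> 0
  row 25 [11001]: ((0 IMPLIES (NOT 1 XOR 1)) XOR (0 XOR (1 XOR 0))) -> 0
  row 26 [11010]: ((1 IMPLIES (NOT 1 XOR 1)) XOR (0 XOR (1 XOR 0))) -> 0
  row 27 [11011]: ((1 IMPLIES (NOT 1 XOR 1)) XOR (0 XOR (1 XOR 0))) -> 0
  row 28 [11100]: ((0 IMPLIES (NOT 1 XOR 1)) XOR (1 XOR (1 XOR 1))) -> 0
  row 29 [11101]: ((0 IMPLIES (NOT 1 XOR 1)) XOR (1 XOR (1 XOR 1))) -> 0
  row 30 [11110]: ((1 IMPLIES (NOT 1 XOR 1)) XOR (1 XOR (1 XOR 1))) -> 0
  row 31 [11111]: ((1 IMPLIES (NOT 1 XOR 1)) XOR (1 XOR (1 XOR 1))) -> 0
Full result column, 8 rows per line (x1,x2 fixed per line; x3,x4,x5 runs 000..111 left to right):
  rows 0-7 [x1,x2=00]: 11111111  (ones: 8)
  rows 8-15 [x1,x2=01]: 00000000  (ones: 0)
  rows 16-23 [x1,x2=10]: 11111111  (ones: 8)
  rows 24-31 [x1,x2=11]: 00000000  (ones: 0)
Count of 1-rows = 8+0+8+0 = 16

16


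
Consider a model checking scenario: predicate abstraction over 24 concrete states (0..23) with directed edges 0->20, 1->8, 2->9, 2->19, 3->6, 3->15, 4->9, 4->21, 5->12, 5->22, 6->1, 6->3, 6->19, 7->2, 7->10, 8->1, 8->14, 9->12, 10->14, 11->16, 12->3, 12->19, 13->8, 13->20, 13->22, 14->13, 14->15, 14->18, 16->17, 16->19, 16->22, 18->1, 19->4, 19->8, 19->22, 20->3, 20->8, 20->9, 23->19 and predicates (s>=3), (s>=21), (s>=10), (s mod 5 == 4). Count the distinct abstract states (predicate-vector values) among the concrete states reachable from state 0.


BFS from 0:
Concrete reachable: {0, 1, 3, 4, 6, 8, 9, 12, 13, 14, 15, 18, 19, 20, 21, 22}
Abstract via predicates (s>=3), (s>=21), (s>=10), (s mod 5 == 4):
  (0,0,0,0) <- {0, 1}
  (1,0,0,0) <- {3, 6, 8}
  (1,0,0,1) <- {4, 9}
  (1,0,1,0) <- {12, 13, 15, 18, 20}
  (1,0,1,1) <- {14, 19}
  (1,1,1,0) <- {21, 22}
Distinct abstract states = 6

6
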